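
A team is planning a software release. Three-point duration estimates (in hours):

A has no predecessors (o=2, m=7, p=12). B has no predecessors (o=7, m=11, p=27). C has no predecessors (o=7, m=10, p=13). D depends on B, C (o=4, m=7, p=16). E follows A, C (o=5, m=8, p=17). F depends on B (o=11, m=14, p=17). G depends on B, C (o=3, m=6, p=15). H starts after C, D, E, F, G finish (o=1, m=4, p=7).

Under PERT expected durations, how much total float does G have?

te_A = (2 + 4·7 + 12)/6 = 42/6 = 7
te_B = (7 + 4·11 + 27)/6 = 78/6 = 13
te_C = (7 + 4·10 + 13)/6 = 60/6 = 10
te_D = (4 + 4·7 + 16)/6 = 48/6 = 8
te_E = (5 + 4·8 + 17)/6 = 54/6 = 9
te_F = (11 + 4·14 + 17)/6 = 84/6 = 14
te_G = (3 + 4·6 + 15)/6 = 42/6 = 7
te_H = (1 + 4·4 + 7)/6 = 24/6 = 4

Forward pass:
ES_A = 0; EF_A = 7
ES_B = 0; EF_B = 13
ES_C = 0; EF_C = 10
ES_D = max(EF_B=13, EF_C=10) = 13; EF_D = 13+8 = 21
ES_E = max(EF_A=7, EF_C=10) = 10; EF_E = 10+9 = 19
ES_F = 13; EF_F = 13+14 = 27
ES_G = max(EF_B=13, EF_C=10) = 13; EF_G = 13+7 = 20
ES_H = max(EF_C=10, EF_D=21, EF_E=19, EF_F=27, EF_G=20) = 27; EF_H = 27+4 = 31
Expected project duration μ = 31 hours. Critical path: B → F → H.

Backward pass:
LF_H = 31; LS_H = 31−4 = 27
LF_G = LS_H = 27; LS_G = 27−7 = 20
LF_F = LS_H = 27; LS_F = 27−14 = 13
LF_E = LS_H = 27; LS_E = 27−9 = 18
LF_D = LS_H = 27; LS_D = 27−8 = 19
LF_C = min(LS_D=19, LS_E=18, LS_G=20, LS_H=27) = 18; LS_C = 18−10 = 8
LF_B = min(LS_D=19, LS_F=13, LS_G=20) = 13; LS_B = 13−13 = 0
LF_A = LS_E = 18; LS_A = 18−7 = 11
Slack_G = LS_G − ES_G = 20 − 13 = 7

7 hours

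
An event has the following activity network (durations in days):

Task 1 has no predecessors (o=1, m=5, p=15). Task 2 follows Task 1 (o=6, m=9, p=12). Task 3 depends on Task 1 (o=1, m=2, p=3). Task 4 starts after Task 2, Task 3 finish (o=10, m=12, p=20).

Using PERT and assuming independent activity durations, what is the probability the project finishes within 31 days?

0.838

te_Task 1 = (1 + 4·5 + 15)/6 = 36/6 = 6; σ²_Task 1 = ((15−1)/6)² = 5.444
te_Task 2 = (6 + 4·9 + 12)/6 = 54/6 = 9; σ²_Task 2 = ((12−6)/6)² = 1.000
te_Task 3 = (1 + 4·2 + 3)/6 = 12/6 = 2; σ²_Task 3 = ((3−1)/6)² = 0.111
te_Task 4 = (10 + 4·12 + 20)/6 = 78/6 = 13; σ²_Task 4 = ((20−10)/6)² = 2.778

Forward pass:
ES_Task 1 = 0; EF_Task 1 = 6
ES_Task 2 = 6; EF_Task 2 = 6+9 = 15
ES_Task 3 = 6; EF_Task 3 = 6+2 = 8
ES_Task 4 = max(EF_Task 2=15, EF_Task 3=8) = 15; EF_Task 4 = 15+13 = 28
Expected project duration μ = 28 days. Critical path: Task 1 → Task 2 → Task 4.

Variance along critical path = 5.444 + 1.000 + 2.778 = 9.222; σ = √9.222 = 3.037 days.
Z = (31 − 28) / 3.037 = 0.988
P(T ≤ 31) = Φ(0.988) ≈ 0.838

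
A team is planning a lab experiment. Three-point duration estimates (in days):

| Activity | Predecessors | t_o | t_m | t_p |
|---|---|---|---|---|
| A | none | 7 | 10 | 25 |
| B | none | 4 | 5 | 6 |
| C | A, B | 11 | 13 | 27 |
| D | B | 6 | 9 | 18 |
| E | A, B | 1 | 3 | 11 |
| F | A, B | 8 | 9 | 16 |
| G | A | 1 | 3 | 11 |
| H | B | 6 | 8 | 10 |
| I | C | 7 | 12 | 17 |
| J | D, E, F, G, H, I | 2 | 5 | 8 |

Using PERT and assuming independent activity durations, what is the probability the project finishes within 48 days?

te_A = (7 + 4·10 + 25)/6 = 72/6 = 12; σ²_A = ((25−7)/6)² = 9.000
te_B = (4 + 4·5 + 6)/6 = 30/6 = 5; σ²_B = ((6−4)/6)² = 0.111
te_C = (11 + 4·13 + 27)/6 = 90/6 = 15; σ²_C = ((27−11)/6)² = 7.111
te_D = (6 + 4·9 + 18)/6 = 60/6 = 10; σ²_D = ((18−6)/6)² = 4.000
te_E = (1 + 4·3 + 11)/6 = 24/6 = 4; σ²_E = ((11−1)/6)² = 2.778
te_F = (8 + 4·9 + 16)/6 = 60/6 = 10; σ²_F = ((16−8)/6)² = 1.778
te_G = (1 + 4·3 + 11)/6 = 24/6 = 4; σ²_G = ((11−1)/6)² = 2.778
te_H = (6 + 4·8 + 10)/6 = 48/6 = 8; σ²_H = ((10−6)/6)² = 0.444
te_I = (7 + 4·12 + 17)/6 = 72/6 = 12; σ²_I = ((17−7)/6)² = 2.778
te_J = (2 + 4·5 + 8)/6 = 30/6 = 5; σ²_J = ((8−2)/6)² = 1.000

Forward pass:
ES_A = 0; EF_A = 12
ES_B = 0; EF_B = 5
ES_C = max(EF_A=12, EF_B=5) = 12; EF_C = 12+15 = 27
ES_D = 5; EF_D = 5+10 = 15
ES_E = max(EF_A=12, EF_B=5) = 12; EF_E = 12+4 = 16
ES_F = max(EF_A=12, EF_B=5) = 12; EF_F = 12+10 = 22
ES_G = 12; EF_G = 12+4 = 16
ES_H = 5; EF_H = 5+8 = 13
ES_I = 27; EF_I = 27+12 = 39
ES_J = max(EF_D=15, EF_E=16, EF_F=22, EF_G=16, EF_H=13, EF_I=39) = 39; EF_J = 39+5 = 44
Expected project duration μ = 44 days. Critical path: A → C → I → J.

Variance along critical path = 9.000 + 7.111 + 2.778 + 1.000 = 19.889; σ = √19.889 = 4.460 days.
Z = (48 − 44) / 4.460 = 0.897
P(T ≤ 48) = Φ(0.897) ≈ 0.815

0.815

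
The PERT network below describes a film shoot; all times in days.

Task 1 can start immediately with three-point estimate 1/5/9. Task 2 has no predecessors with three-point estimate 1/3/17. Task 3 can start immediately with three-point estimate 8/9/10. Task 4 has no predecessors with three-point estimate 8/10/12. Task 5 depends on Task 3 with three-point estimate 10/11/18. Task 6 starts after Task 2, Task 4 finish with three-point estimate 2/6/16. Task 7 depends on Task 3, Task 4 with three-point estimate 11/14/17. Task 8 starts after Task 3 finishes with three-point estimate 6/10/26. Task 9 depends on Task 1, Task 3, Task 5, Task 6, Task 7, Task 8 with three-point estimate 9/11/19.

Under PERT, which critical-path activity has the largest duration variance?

te_Task 1 = (1 + 4·5 + 9)/6 = 30/6 = 5; σ²_Task 1 = ((9−1)/6)² = 1.778
te_Task 2 = (1 + 4·3 + 17)/6 = 30/6 = 5; σ²_Task 2 = ((17−1)/6)² = 7.111
te_Task 3 = (8 + 4·9 + 10)/6 = 54/6 = 9; σ²_Task 3 = ((10−8)/6)² = 0.111
te_Task 4 = (8 + 4·10 + 12)/6 = 60/6 = 10; σ²_Task 4 = ((12−8)/6)² = 0.444
te_Task 5 = (10 + 4·11 + 18)/6 = 72/6 = 12; σ²_Task 5 = ((18−10)/6)² = 1.778
te_Task 6 = (2 + 4·6 + 16)/6 = 42/6 = 7; σ²_Task 6 = ((16−2)/6)² = 5.444
te_Task 7 = (11 + 4·14 + 17)/6 = 84/6 = 14; σ²_Task 7 = ((17−11)/6)² = 1.000
te_Task 8 = (6 + 4·10 + 26)/6 = 72/6 = 12; σ²_Task 8 = ((26−6)/6)² = 11.111
te_Task 9 = (9 + 4·11 + 19)/6 = 72/6 = 12; σ²_Task 9 = ((19−9)/6)² = 2.778

Forward pass:
ES_Task 1 = 0; EF_Task 1 = 5
ES_Task 2 = 0; EF_Task 2 = 5
ES_Task 3 = 0; EF_Task 3 = 9
ES_Task 4 = 0; EF_Task 4 = 10
ES_Task 5 = 9; EF_Task 5 = 9+12 = 21
ES_Task 6 = max(EF_Task 2=5, EF_Task 4=10) = 10; EF_Task 6 = 10+7 = 17
ES_Task 7 = max(EF_Task 3=9, EF_Task 4=10) = 10; EF_Task 7 = 10+14 = 24
ES_Task 8 = 9; EF_Task 8 = 9+12 = 21
ES_Task 9 = max(EF_Task 1=5, EF_Task 3=9, EF_Task 5=21, EF_Task 6=17, EF_Task 7=24, EF_Task 8=21) = 24; EF_Task 9 = 24+12 = 36
Expected project duration μ = 36 days. Critical path: Task 4 → Task 7 → Task 9.

Variances on critical path: σ²_Task 4=0.444, σ²_Task 7=1.000, σ²_Task 9=2.778.
Largest is σ²_Task 9 = 2.778.

Task 9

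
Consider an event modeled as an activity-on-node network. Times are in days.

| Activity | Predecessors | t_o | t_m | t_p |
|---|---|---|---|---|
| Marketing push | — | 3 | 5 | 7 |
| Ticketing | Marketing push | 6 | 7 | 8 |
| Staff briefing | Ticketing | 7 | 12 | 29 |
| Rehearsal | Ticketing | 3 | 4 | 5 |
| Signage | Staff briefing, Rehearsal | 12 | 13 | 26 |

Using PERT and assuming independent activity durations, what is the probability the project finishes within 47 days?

te_Marketing push = (3 + 4·5 + 7)/6 = 30/6 = 5; σ²_Marketing push = ((7−3)/6)² = 0.444
te_Ticketing = (6 + 4·7 + 8)/6 = 42/6 = 7; σ²_Ticketing = ((8−6)/6)² = 0.111
te_Staff briefing = (7 + 4·12 + 29)/6 = 84/6 = 14; σ²_Staff briefing = ((29−7)/6)² = 13.444
te_Rehearsal = (3 + 4·4 + 5)/6 = 24/6 = 4; σ²_Rehearsal = ((5−3)/6)² = 0.111
te_Signage = (12 + 4·13 + 26)/6 = 90/6 = 15; σ²_Signage = ((26−12)/6)² = 5.444

Forward pass:
ES_Marketing push = 0; EF_Marketing push = 5
ES_Ticketing = 5; EF_Ticketing = 5+7 = 12
ES_Staff briefing = 12; EF_Staff briefing = 12+14 = 26
ES_Rehearsal = 12; EF_Rehearsal = 12+4 = 16
ES_Signage = max(EF_Staff briefing=26, EF_Rehearsal=16) = 26; EF_Signage = 26+15 = 41
Expected project duration μ = 41 days. Critical path: Marketing push → Ticketing → Staff briefing → Signage.

Variance along critical path = 0.444 + 0.111 + 13.444 + 5.444 = 19.444; σ = √19.444 = 4.410 days.
Z = (47 − 41) / 4.410 = 1.361
P(T ≤ 47) = Φ(1.361) ≈ 0.913

0.913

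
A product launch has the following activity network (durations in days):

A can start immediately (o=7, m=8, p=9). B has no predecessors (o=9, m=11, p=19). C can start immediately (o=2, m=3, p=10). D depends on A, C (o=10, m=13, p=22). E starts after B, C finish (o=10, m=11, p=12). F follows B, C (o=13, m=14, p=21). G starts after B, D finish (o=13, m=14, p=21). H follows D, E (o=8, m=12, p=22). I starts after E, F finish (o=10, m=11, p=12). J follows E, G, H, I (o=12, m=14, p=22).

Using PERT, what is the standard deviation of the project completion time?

2.73 days

te_A = (7 + 4·8 + 9)/6 = 48/6 = 8; σ²_A = ((9−7)/6)² = 0.111
te_B = (9 + 4·11 + 19)/6 = 72/6 = 12; σ²_B = ((19−9)/6)² = 2.778
te_C = (2 + 4·3 + 10)/6 = 24/6 = 4; σ²_C = ((10−2)/6)² = 1.778
te_D = (10 + 4·13 + 22)/6 = 84/6 = 14; σ²_D = ((22−10)/6)² = 4.000
te_E = (10 + 4·11 + 12)/6 = 66/6 = 11; σ²_E = ((12−10)/6)² = 0.111
te_F = (13 + 4·14 + 21)/6 = 90/6 = 15; σ²_F = ((21−13)/6)² = 1.778
te_G = (13 + 4·14 + 21)/6 = 90/6 = 15; σ²_G = ((21−13)/6)² = 1.778
te_H = (8 + 4·12 + 22)/6 = 78/6 = 13; σ²_H = ((22−8)/6)² = 5.444
te_I = (10 + 4·11 + 12)/6 = 66/6 = 11; σ²_I = ((12−10)/6)² = 0.111
te_J = (12 + 4·14 + 22)/6 = 90/6 = 15; σ²_J = ((22−12)/6)² = 2.778

Forward pass:
ES_A = 0; EF_A = 8
ES_B = 0; EF_B = 12
ES_C = 0; EF_C = 4
ES_D = max(EF_A=8, EF_C=4) = 8; EF_D = 8+14 = 22
ES_E = max(EF_B=12, EF_C=4) = 12; EF_E = 12+11 = 23
ES_F = max(EF_B=12, EF_C=4) = 12; EF_F = 12+15 = 27
ES_G = max(EF_B=12, EF_D=22) = 22; EF_G = 22+15 = 37
ES_H = max(EF_D=22, EF_E=23) = 23; EF_H = 23+13 = 36
ES_I = max(EF_E=23, EF_F=27) = 27; EF_I = 27+11 = 38
ES_J = max(EF_E=23, EF_G=37, EF_H=36, EF_I=38) = 38; EF_J = 38+15 = 53
Expected project duration μ = 53 days. Critical path: B → F → I → J.

Variance along critical path = 2.778 + 1.778 + 0.111 + 2.778 = 7.444
σ = √7.444 = 2.728 days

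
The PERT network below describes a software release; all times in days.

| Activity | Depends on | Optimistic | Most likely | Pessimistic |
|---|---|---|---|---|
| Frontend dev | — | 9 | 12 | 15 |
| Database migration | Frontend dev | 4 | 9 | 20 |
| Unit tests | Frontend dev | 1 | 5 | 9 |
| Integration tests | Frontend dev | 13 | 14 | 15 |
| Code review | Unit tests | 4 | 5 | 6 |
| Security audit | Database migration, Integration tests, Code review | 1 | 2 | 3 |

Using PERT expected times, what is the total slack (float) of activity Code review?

4 days

te_Frontend dev = (9 + 4·12 + 15)/6 = 72/6 = 12
te_Database migration = (4 + 4·9 + 20)/6 = 60/6 = 10
te_Unit tests = (1 + 4·5 + 9)/6 = 30/6 = 5
te_Integration tests = (13 + 4·14 + 15)/6 = 84/6 = 14
te_Code review = (4 + 4·5 + 6)/6 = 30/6 = 5
te_Security audit = (1 + 4·2 + 3)/6 = 12/6 = 2

Forward pass:
ES_Frontend dev = 0; EF_Frontend dev = 12
ES_Database migration = 12; EF_Database migration = 12+10 = 22
ES_Unit tests = 12; EF_Unit tests = 12+5 = 17
ES_Integration tests = 12; EF_Integration tests = 12+14 = 26
ES_Code review = 17; EF_Code review = 17+5 = 22
ES_Security audit = max(EF_Database migration=22, EF_Integration tests=26, EF_Code review=22) = 26; EF_Security audit = 26+2 = 28
Expected project duration μ = 28 days. Critical path: Frontend dev → Integration tests → Security audit.

Backward pass:
LF_Security audit = 28; LS_Security audit = 28−2 = 26
LF_Code review = LS_Security audit = 26; LS_Code review = 26−5 = 21
LF_Integration tests = LS_Security audit = 26; LS_Integration tests = 26−14 = 12
LF_Unit tests = LS_Code review = 21; LS_Unit tests = 21−5 = 16
LF_Database migration = LS_Security audit = 26; LS_Database migration = 26−10 = 16
LF_Frontend dev = min(LS_Database migration=16, LS_Unit tests=16, LS_Integration tests=12) = 12; LS_Frontend dev = 12−12 = 0
Slack_Code review = LS_Code review − ES_Code review = 21 − 17 = 4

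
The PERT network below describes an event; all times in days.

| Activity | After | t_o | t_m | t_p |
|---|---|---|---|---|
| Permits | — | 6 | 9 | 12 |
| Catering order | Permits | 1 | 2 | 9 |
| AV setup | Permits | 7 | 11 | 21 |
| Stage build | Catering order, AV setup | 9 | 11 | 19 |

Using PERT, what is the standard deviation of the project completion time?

3.04 days

te_Permits = (6 + 4·9 + 12)/6 = 54/6 = 9; σ²_Permits = ((12−6)/6)² = 1.000
te_Catering order = (1 + 4·2 + 9)/6 = 18/6 = 3; σ²_Catering order = ((9−1)/6)² = 1.778
te_AV setup = (7 + 4·11 + 21)/6 = 72/6 = 12; σ²_AV setup = ((21−7)/6)² = 5.444
te_Stage build = (9 + 4·11 + 19)/6 = 72/6 = 12; σ²_Stage build = ((19−9)/6)² = 2.778

Forward pass:
ES_Permits = 0; EF_Permits = 9
ES_Catering order = 9; EF_Catering order = 9+3 = 12
ES_AV setup = 9; EF_AV setup = 9+12 = 21
ES_Stage build = max(EF_Catering order=12, EF_AV setup=21) = 21; EF_Stage build = 21+12 = 33
Expected project duration μ = 33 days. Critical path: Permits → AV setup → Stage build.

Variance along critical path = 1.000 + 5.444 + 2.778 = 9.222
σ = √9.222 = 3.037 days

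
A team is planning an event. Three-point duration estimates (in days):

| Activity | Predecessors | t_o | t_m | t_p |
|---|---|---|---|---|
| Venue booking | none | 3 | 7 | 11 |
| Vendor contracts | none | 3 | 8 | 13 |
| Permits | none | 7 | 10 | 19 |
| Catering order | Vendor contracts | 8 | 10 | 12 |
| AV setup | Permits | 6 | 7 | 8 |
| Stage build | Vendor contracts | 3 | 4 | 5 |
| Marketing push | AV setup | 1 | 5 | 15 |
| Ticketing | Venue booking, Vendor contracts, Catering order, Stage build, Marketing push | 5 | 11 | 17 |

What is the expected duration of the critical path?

te_Venue booking = (3 + 4·7 + 11)/6 = 42/6 = 7
te_Vendor contracts = (3 + 4·8 + 13)/6 = 48/6 = 8
te_Permits = (7 + 4·10 + 19)/6 = 66/6 = 11
te_Catering order = (8 + 4·10 + 12)/6 = 60/6 = 10
te_AV setup = (6 + 4·7 + 8)/6 = 42/6 = 7
te_Stage build = (3 + 4·4 + 5)/6 = 24/6 = 4
te_Marketing push = (1 + 4·5 + 15)/6 = 36/6 = 6
te_Ticketing = (5 + 4·11 + 17)/6 = 66/6 = 11

Forward pass:
ES_Venue booking = 0; EF_Venue booking = 7
ES_Vendor contracts = 0; EF_Vendor contracts = 8
ES_Permits = 0; EF_Permits = 11
ES_Catering order = 8; EF_Catering order = 8+10 = 18
ES_AV setup = 11; EF_AV setup = 11+7 = 18
ES_Stage build = 8; EF_Stage build = 8+4 = 12
ES_Marketing push = 18; EF_Marketing push = 18+6 = 24
ES_Ticketing = max(EF_Venue booking=7, EF_Vendor contracts=8, EF_Catering order=18, EF_Stage build=12, EF_Marketing push=24) = 24; EF_Ticketing = 24+11 = 35
Expected project duration μ = 35 days. Critical path: Permits → AV setup → Marketing push → Ticketing.

35 days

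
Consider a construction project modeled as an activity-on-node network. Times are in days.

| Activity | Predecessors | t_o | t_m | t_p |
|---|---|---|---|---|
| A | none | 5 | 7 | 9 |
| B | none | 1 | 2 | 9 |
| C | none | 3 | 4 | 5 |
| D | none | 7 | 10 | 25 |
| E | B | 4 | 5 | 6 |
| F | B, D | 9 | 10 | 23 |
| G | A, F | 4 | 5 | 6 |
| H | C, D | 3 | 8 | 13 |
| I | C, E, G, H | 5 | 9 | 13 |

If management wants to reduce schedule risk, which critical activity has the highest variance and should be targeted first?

D

te_A = (5 + 4·7 + 9)/6 = 42/6 = 7; σ²_A = ((9−5)/6)² = 0.444
te_B = (1 + 4·2 + 9)/6 = 18/6 = 3; σ²_B = ((9−1)/6)² = 1.778
te_C = (3 + 4·4 + 5)/6 = 24/6 = 4; σ²_C = ((5−3)/6)² = 0.111
te_D = (7 + 4·10 + 25)/6 = 72/6 = 12; σ²_D = ((25−7)/6)² = 9.000
te_E = (4 + 4·5 + 6)/6 = 30/6 = 5; σ²_E = ((6−4)/6)² = 0.111
te_F = (9 + 4·10 + 23)/6 = 72/6 = 12; σ²_F = ((23−9)/6)² = 5.444
te_G = (4 + 4·5 + 6)/6 = 30/6 = 5; σ²_G = ((6−4)/6)² = 0.111
te_H = (3 + 4·8 + 13)/6 = 48/6 = 8; σ²_H = ((13−3)/6)² = 2.778
te_I = (5 + 4·9 + 13)/6 = 54/6 = 9; σ²_I = ((13−5)/6)² = 1.778

Forward pass:
ES_A = 0; EF_A = 7
ES_B = 0; EF_B = 3
ES_C = 0; EF_C = 4
ES_D = 0; EF_D = 12
ES_E = 3; EF_E = 3+5 = 8
ES_F = max(EF_B=3, EF_D=12) = 12; EF_F = 12+12 = 24
ES_G = max(EF_A=7, EF_F=24) = 24; EF_G = 24+5 = 29
ES_H = max(EF_C=4, EF_D=12) = 12; EF_H = 12+8 = 20
ES_I = max(EF_C=4, EF_E=8, EF_G=29, EF_H=20) = 29; EF_I = 29+9 = 38
Expected project duration μ = 38 days. Critical path: D → F → G → I.

Variances on critical path: σ²_D=9.000, σ²_F=5.444, σ²_G=0.111, σ²_I=1.778.
Largest is σ²_D = 9.000.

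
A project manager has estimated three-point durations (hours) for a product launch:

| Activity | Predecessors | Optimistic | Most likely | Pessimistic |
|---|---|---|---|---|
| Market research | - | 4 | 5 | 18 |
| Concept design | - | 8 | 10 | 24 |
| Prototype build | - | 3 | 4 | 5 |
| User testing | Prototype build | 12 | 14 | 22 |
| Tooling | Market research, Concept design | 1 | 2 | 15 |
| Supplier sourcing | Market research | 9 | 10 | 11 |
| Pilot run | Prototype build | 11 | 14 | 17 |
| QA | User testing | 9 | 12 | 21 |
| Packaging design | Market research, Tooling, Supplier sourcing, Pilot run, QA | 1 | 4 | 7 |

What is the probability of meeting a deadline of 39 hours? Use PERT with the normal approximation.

0.857

te_Market research = (4 + 4·5 + 18)/6 = 42/6 = 7; σ²_Market research = ((18−4)/6)² = 5.444
te_Concept design = (8 + 4·10 + 24)/6 = 72/6 = 12; σ²_Concept design = ((24−8)/6)² = 7.111
te_Prototype build = (3 + 4·4 + 5)/6 = 24/6 = 4; σ²_Prototype build = ((5−3)/6)² = 0.111
te_User testing = (12 + 4·14 + 22)/6 = 90/6 = 15; σ²_User testing = ((22−12)/6)² = 2.778
te_Tooling = (1 + 4·2 + 15)/6 = 24/6 = 4; σ²_Tooling = ((15−1)/6)² = 5.444
te_Supplier sourcing = (9 + 4·10 + 11)/6 = 60/6 = 10; σ²_Supplier sourcing = ((11−9)/6)² = 0.111
te_Pilot run = (11 + 4·14 + 17)/6 = 84/6 = 14; σ²_Pilot run = ((17−11)/6)² = 1.000
te_QA = (9 + 4·12 + 21)/6 = 78/6 = 13; σ²_QA = ((21−9)/6)² = 4.000
te_Packaging design = (1 + 4·4 + 7)/6 = 24/6 = 4; σ²_Packaging design = ((7−1)/6)² = 1.000

Forward pass:
ES_Market research = 0; EF_Market research = 7
ES_Concept design = 0; EF_Concept design = 12
ES_Prototype build = 0; EF_Prototype build = 4
ES_User testing = 4; EF_User testing = 4+15 = 19
ES_Tooling = max(EF_Market research=7, EF_Concept design=12) = 12; EF_Tooling = 12+4 = 16
ES_Supplier sourcing = 7; EF_Supplier sourcing = 7+10 = 17
ES_Pilot run = 4; EF_Pilot run = 4+14 = 18
ES_QA = 19; EF_QA = 19+13 = 32
ES_Packaging design = max(EF_Market research=7, EF_Tooling=16, EF_Supplier sourcing=17, EF_Pilot run=18, EF_QA=32) = 32; EF_Packaging design = 32+4 = 36
Expected project duration μ = 36 hours. Critical path: Prototype build → User testing → QA → Packaging design.

Variance along critical path = 0.111 + 2.778 + 4.000 + 1.000 = 7.889; σ = √7.889 = 2.809 hours.
Z = (39 − 36) / 2.809 = 1.068
P(T ≤ 39) = Φ(1.068) ≈ 0.857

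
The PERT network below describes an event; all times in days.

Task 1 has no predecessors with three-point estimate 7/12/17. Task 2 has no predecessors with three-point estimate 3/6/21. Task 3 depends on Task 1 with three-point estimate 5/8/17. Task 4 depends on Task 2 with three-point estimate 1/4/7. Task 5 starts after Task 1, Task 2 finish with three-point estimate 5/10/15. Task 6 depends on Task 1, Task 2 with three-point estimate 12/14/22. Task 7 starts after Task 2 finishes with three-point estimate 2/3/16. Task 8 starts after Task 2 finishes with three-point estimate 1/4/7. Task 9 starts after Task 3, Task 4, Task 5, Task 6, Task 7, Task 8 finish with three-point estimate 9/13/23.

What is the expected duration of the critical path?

te_Task 1 = (7 + 4·12 + 17)/6 = 72/6 = 12
te_Task 2 = (3 + 4·6 + 21)/6 = 48/6 = 8
te_Task 3 = (5 + 4·8 + 17)/6 = 54/6 = 9
te_Task 4 = (1 + 4·4 + 7)/6 = 24/6 = 4
te_Task 5 = (5 + 4·10 + 15)/6 = 60/6 = 10
te_Task 6 = (12 + 4·14 + 22)/6 = 90/6 = 15
te_Task 7 = (2 + 4·3 + 16)/6 = 30/6 = 5
te_Task 8 = (1 + 4·4 + 7)/6 = 24/6 = 4
te_Task 9 = (9 + 4·13 + 23)/6 = 84/6 = 14

Forward pass:
ES_Task 1 = 0; EF_Task 1 = 12
ES_Task 2 = 0; EF_Task 2 = 8
ES_Task 3 = 12; EF_Task 3 = 12+9 = 21
ES_Task 4 = 8; EF_Task 4 = 8+4 = 12
ES_Task 5 = max(EF_Task 1=12, EF_Task 2=8) = 12; EF_Task 5 = 12+10 = 22
ES_Task 6 = max(EF_Task 1=12, EF_Task 2=8) = 12; EF_Task 6 = 12+15 = 27
ES_Task 7 = 8; EF_Task 7 = 8+5 = 13
ES_Task 8 = 8; EF_Task 8 = 8+4 = 12
ES_Task 9 = max(EF_Task 3=21, EF_Task 4=12, EF_Task 5=22, EF_Task 6=27, EF_Task 7=13, EF_Task 8=12) = 27; EF_Task 9 = 27+14 = 41
Expected project duration μ = 41 days. Critical path: Task 1 → Task 6 → Task 9.

41 days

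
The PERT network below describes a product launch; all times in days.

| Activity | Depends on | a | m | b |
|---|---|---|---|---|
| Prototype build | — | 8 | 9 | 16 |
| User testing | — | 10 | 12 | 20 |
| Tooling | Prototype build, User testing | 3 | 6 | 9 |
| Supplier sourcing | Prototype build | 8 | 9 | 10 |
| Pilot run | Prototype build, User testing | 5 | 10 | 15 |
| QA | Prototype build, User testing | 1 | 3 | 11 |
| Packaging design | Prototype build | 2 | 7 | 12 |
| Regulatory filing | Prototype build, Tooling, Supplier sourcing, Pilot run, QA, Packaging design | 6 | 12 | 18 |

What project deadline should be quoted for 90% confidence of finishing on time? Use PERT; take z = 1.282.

39.0 days

te_Prototype build = (8 + 4·9 + 16)/6 = 60/6 = 10; σ²_Prototype build = ((16−8)/6)² = 1.778
te_User testing = (10 + 4·12 + 20)/6 = 78/6 = 13; σ²_User testing = ((20−10)/6)² = 2.778
te_Tooling = (3 + 4·6 + 9)/6 = 36/6 = 6; σ²_Tooling = ((9−3)/6)² = 1.000
te_Supplier sourcing = (8 + 4·9 + 10)/6 = 54/6 = 9; σ²_Supplier sourcing = ((10−8)/6)² = 0.111
te_Pilot run = (5 + 4·10 + 15)/6 = 60/6 = 10; σ²_Pilot run = ((15−5)/6)² = 2.778
te_QA = (1 + 4·3 + 11)/6 = 24/6 = 4; σ²_QA = ((11−1)/6)² = 2.778
te_Packaging design = (2 + 4·7 + 12)/6 = 42/6 = 7; σ²_Packaging design = ((12−2)/6)² = 2.778
te_Regulatory filing = (6 + 4·12 + 18)/6 = 72/6 = 12; σ²_Regulatory filing = ((18−6)/6)² = 4.000

Forward pass:
ES_Prototype build = 0; EF_Prototype build = 10
ES_User testing = 0; EF_User testing = 13
ES_Tooling = max(EF_Prototype build=10, EF_User testing=13) = 13; EF_Tooling = 13+6 = 19
ES_Supplier sourcing = 10; EF_Supplier sourcing = 10+9 = 19
ES_Pilot run = max(EF_Prototype build=10, EF_User testing=13) = 13; EF_Pilot run = 13+10 = 23
ES_QA = max(EF_Prototype build=10, EF_User testing=13) = 13; EF_QA = 13+4 = 17
ES_Packaging design = 10; EF_Packaging design = 10+7 = 17
ES_Regulatory filing = max(EF_Prototype build=10, EF_Tooling=19, EF_Supplier sourcing=19, EF_Pilot run=23, EF_QA=17, EF_Packaging design=17) = 23; EF_Regulatory filing = 23+12 = 35
Expected project duration μ = 35 days. Critical path: User testing → Pilot run → Regulatory filing.

Variance along critical path = 2.778 + 2.778 + 4.000 = 9.556; σ = 3.091 days.
D = μ + z·σ = 35 + 1.282·3.091 = 39.0 days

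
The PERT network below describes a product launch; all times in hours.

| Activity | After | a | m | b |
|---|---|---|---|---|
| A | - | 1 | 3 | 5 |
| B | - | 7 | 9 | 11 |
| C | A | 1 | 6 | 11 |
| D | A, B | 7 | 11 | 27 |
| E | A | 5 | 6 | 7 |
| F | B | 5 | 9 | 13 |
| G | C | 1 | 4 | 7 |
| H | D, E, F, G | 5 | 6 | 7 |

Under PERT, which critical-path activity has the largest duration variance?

D

te_A = (1 + 4·3 + 5)/6 = 18/6 = 3; σ²_A = ((5−1)/6)² = 0.444
te_B = (7 + 4·9 + 11)/6 = 54/6 = 9; σ²_B = ((11−7)/6)² = 0.444
te_C = (1 + 4·6 + 11)/6 = 36/6 = 6; σ²_C = ((11−1)/6)² = 2.778
te_D = (7 + 4·11 + 27)/6 = 78/6 = 13; σ²_D = ((27−7)/6)² = 11.111
te_E = (5 + 4·6 + 7)/6 = 36/6 = 6; σ²_E = ((7−5)/6)² = 0.111
te_F = (5 + 4·9 + 13)/6 = 54/6 = 9; σ²_F = ((13−5)/6)² = 1.778
te_G = (1 + 4·4 + 7)/6 = 24/6 = 4; σ²_G = ((7−1)/6)² = 1.000
te_H = (5 + 4·6 + 7)/6 = 36/6 = 6; σ²_H = ((7−5)/6)² = 0.111

Forward pass:
ES_A = 0; EF_A = 3
ES_B = 0; EF_B = 9
ES_C = 3; EF_C = 3+6 = 9
ES_D = max(EF_A=3, EF_B=9) = 9; EF_D = 9+13 = 22
ES_E = 3; EF_E = 3+6 = 9
ES_F = 9; EF_F = 9+9 = 18
ES_G = 9; EF_G = 9+4 = 13
ES_H = max(EF_D=22, EF_E=9, EF_F=18, EF_G=13) = 22; EF_H = 22+6 = 28
Expected project duration μ = 28 hours. Critical path: B → D → H.

Variances on critical path: σ²_B=0.444, σ²_D=11.111, σ²_H=0.111.
Largest is σ²_D = 11.111.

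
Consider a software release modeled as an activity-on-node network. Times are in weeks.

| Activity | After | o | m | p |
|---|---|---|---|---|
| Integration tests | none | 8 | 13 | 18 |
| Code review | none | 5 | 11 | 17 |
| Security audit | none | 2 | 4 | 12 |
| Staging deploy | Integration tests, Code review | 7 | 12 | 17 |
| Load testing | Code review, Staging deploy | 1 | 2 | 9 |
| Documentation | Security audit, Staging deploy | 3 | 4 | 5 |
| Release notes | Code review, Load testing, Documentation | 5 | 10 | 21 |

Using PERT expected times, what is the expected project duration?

40 weeks

te_Integration tests = (8 + 4·13 + 18)/6 = 78/6 = 13
te_Code review = (5 + 4·11 + 17)/6 = 66/6 = 11
te_Security audit = (2 + 4·4 + 12)/6 = 30/6 = 5
te_Staging deploy = (7 + 4·12 + 17)/6 = 72/6 = 12
te_Load testing = (1 + 4·2 + 9)/6 = 18/6 = 3
te_Documentation = (3 + 4·4 + 5)/6 = 24/6 = 4
te_Release notes = (5 + 4·10 + 21)/6 = 66/6 = 11

Forward pass:
ES_Integration tests = 0; EF_Integration tests = 13
ES_Code review = 0; EF_Code review = 11
ES_Security audit = 0; EF_Security audit = 5
ES_Staging deploy = max(EF_Integration tests=13, EF_Code review=11) = 13; EF_Staging deploy = 13+12 = 25
ES_Load testing = max(EF_Code review=11, EF_Staging deploy=25) = 25; EF_Load testing = 25+3 = 28
ES_Documentation = max(EF_Security audit=5, EF_Staging deploy=25) = 25; EF_Documentation = 25+4 = 29
ES_Release notes = max(EF_Code review=11, EF_Load testing=28, EF_Documentation=29) = 29; EF_Release notes = 29+11 = 40
Expected project duration μ = 40 weeks. Critical path: Integration tests → Staging deploy → Documentation → Release notes.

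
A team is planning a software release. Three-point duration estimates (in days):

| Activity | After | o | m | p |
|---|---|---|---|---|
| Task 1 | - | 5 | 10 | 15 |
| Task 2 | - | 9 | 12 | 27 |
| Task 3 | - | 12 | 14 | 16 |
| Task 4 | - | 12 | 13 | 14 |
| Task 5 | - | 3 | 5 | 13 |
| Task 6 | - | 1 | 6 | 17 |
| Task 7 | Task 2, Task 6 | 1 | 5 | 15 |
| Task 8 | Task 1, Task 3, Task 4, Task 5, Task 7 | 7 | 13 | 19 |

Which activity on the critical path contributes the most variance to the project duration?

te_Task 1 = (5 + 4·10 + 15)/6 = 60/6 = 10; σ²_Task 1 = ((15−5)/6)² = 2.778
te_Task 2 = (9 + 4·12 + 27)/6 = 84/6 = 14; σ²_Task 2 = ((27−9)/6)² = 9.000
te_Task 3 = (12 + 4·14 + 16)/6 = 84/6 = 14; σ²_Task 3 = ((16−12)/6)² = 0.444
te_Task 4 = (12 + 4·13 + 14)/6 = 78/6 = 13; σ²_Task 4 = ((14−12)/6)² = 0.111
te_Task 5 = (3 + 4·5 + 13)/6 = 36/6 = 6; σ²_Task 5 = ((13−3)/6)² = 2.778
te_Task 6 = (1 + 4·6 + 17)/6 = 42/6 = 7; σ²_Task 6 = ((17−1)/6)² = 7.111
te_Task 7 = (1 + 4·5 + 15)/6 = 36/6 = 6; σ²_Task 7 = ((15−1)/6)² = 5.444
te_Task 8 = (7 + 4·13 + 19)/6 = 78/6 = 13; σ²_Task 8 = ((19−7)/6)² = 4.000

Forward pass:
ES_Task 1 = 0; EF_Task 1 = 10
ES_Task 2 = 0; EF_Task 2 = 14
ES_Task 3 = 0; EF_Task 3 = 14
ES_Task 4 = 0; EF_Task 4 = 13
ES_Task 5 = 0; EF_Task 5 = 6
ES_Task 6 = 0; EF_Task 6 = 7
ES_Task 7 = max(EF_Task 2=14, EF_Task 6=7) = 14; EF_Task 7 = 14+6 = 20
ES_Task 8 = max(EF_Task 1=10, EF_Task 3=14, EF_Task 4=13, EF_Task 5=6, EF_Task 7=20) = 20; EF_Task 8 = 20+13 = 33
Expected project duration μ = 33 days. Critical path: Task 2 → Task 7 → Task 8.

Variances on critical path: σ²_Task 2=9.000, σ²_Task 7=5.444, σ²_Task 8=4.000.
Largest is σ²_Task 2 = 9.000.

Task 2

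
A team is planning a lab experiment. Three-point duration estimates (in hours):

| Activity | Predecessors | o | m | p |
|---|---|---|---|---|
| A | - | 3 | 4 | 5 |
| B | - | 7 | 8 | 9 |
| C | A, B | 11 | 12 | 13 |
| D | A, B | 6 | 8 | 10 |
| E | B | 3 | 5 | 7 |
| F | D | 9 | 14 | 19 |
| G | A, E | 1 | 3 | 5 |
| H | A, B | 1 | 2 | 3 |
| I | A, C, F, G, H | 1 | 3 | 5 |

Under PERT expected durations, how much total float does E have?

te_A = (3 + 4·4 + 5)/6 = 24/6 = 4
te_B = (7 + 4·8 + 9)/6 = 48/6 = 8
te_C = (11 + 4·12 + 13)/6 = 72/6 = 12
te_D = (6 + 4·8 + 10)/6 = 48/6 = 8
te_E = (3 + 4·5 + 7)/6 = 30/6 = 5
te_F = (9 + 4·14 + 19)/6 = 84/6 = 14
te_G = (1 + 4·3 + 5)/6 = 18/6 = 3
te_H = (1 + 4·2 + 3)/6 = 12/6 = 2
te_I = (1 + 4·3 + 5)/6 = 18/6 = 3

Forward pass:
ES_A = 0; EF_A = 4
ES_B = 0; EF_B = 8
ES_C = max(EF_A=4, EF_B=8) = 8; EF_C = 8+12 = 20
ES_D = max(EF_A=4, EF_B=8) = 8; EF_D = 8+8 = 16
ES_E = 8; EF_E = 8+5 = 13
ES_F = 16; EF_F = 16+14 = 30
ES_G = max(EF_A=4, EF_E=13) = 13; EF_G = 13+3 = 16
ES_H = max(EF_A=4, EF_B=8) = 8; EF_H = 8+2 = 10
ES_I = max(EF_A=4, EF_C=20, EF_F=30, EF_G=16, EF_H=10) = 30; EF_I = 30+3 = 33
Expected project duration μ = 33 hours. Critical path: B → D → F → I.

Backward pass:
LF_I = 33; LS_I = 33−3 = 30
LF_H = LS_I = 30; LS_H = 30−2 = 28
LF_G = LS_I = 30; LS_G = 30−3 = 27
LF_F = LS_I = 30; LS_F = 30−14 = 16
LF_E = LS_G = 27; LS_E = 27−5 = 22
LF_D = LS_F = 16; LS_D = 16−8 = 8
LF_C = LS_I = 30; LS_C = 30−12 = 18
LF_B = min(LS_C=18, LS_D=8, LS_E=22, LS_H=28) = 8; LS_B = 8−8 = 0
LF_A = min(LS_C=18, LS_D=8, LS_G=27, LS_H=28, LS_I=30) = 8; LS_A = 8−4 = 4
Slack_E = LS_E − ES_E = 22 − 8 = 14

14 hours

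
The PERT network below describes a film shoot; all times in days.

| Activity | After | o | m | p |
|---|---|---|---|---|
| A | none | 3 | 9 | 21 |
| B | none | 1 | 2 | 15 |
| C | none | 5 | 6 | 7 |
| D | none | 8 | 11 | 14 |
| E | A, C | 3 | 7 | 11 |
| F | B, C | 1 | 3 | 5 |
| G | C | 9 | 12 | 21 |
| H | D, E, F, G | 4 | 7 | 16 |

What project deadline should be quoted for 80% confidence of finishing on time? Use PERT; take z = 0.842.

te_A = (3 + 4·9 + 21)/6 = 60/6 = 10; σ²_A = ((21−3)/6)² = 9.000
te_B = (1 + 4·2 + 15)/6 = 24/6 = 4; σ²_B = ((15−1)/6)² = 5.444
te_C = (5 + 4·6 + 7)/6 = 36/6 = 6; σ²_C = ((7−5)/6)² = 0.111
te_D = (8 + 4·11 + 14)/6 = 66/6 = 11; σ²_D = ((14−8)/6)² = 1.000
te_E = (3 + 4·7 + 11)/6 = 42/6 = 7; σ²_E = ((11−3)/6)² = 1.778
te_F = (1 + 4·3 + 5)/6 = 18/6 = 3; σ²_F = ((5−1)/6)² = 0.444
te_G = (9 + 4·12 + 21)/6 = 78/6 = 13; σ²_G = ((21−9)/6)² = 4.000
te_H = (4 + 4·7 + 16)/6 = 48/6 = 8; σ²_H = ((16−4)/6)² = 4.000

Forward pass:
ES_A = 0; EF_A = 10
ES_B = 0; EF_B = 4
ES_C = 0; EF_C = 6
ES_D = 0; EF_D = 11
ES_E = max(EF_A=10, EF_C=6) = 10; EF_E = 10+7 = 17
ES_F = max(EF_B=4, EF_C=6) = 6; EF_F = 6+3 = 9
ES_G = 6; EF_G = 6+13 = 19
ES_H = max(EF_D=11, EF_E=17, EF_F=9, EF_G=19) = 19; EF_H = 19+8 = 27
Expected project duration μ = 27 days. Critical path: C → G → H.

Variance along critical path = 0.111 + 4.000 + 4.000 = 8.111; σ = 2.848 days.
D = μ + z·σ = 27 + 0.842·2.848 = 29.4 days

29.4 days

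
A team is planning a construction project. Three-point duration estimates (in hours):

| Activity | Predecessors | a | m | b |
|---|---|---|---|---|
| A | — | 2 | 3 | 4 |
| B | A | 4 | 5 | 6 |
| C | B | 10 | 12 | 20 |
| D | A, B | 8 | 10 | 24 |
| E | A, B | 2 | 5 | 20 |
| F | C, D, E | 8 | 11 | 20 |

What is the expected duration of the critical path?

te_A = (2 + 4·3 + 4)/6 = 18/6 = 3
te_B = (4 + 4·5 + 6)/6 = 30/6 = 5
te_C = (10 + 4·12 + 20)/6 = 78/6 = 13
te_D = (8 + 4·10 + 24)/6 = 72/6 = 12
te_E = (2 + 4·5 + 20)/6 = 42/6 = 7
te_F = (8 + 4·11 + 20)/6 = 72/6 = 12

Forward pass:
ES_A = 0; EF_A = 3
ES_B = 3; EF_B = 3+5 = 8
ES_C = 8; EF_C = 8+13 = 21
ES_D = max(EF_A=3, EF_B=8) = 8; EF_D = 8+12 = 20
ES_E = max(EF_A=3, EF_B=8) = 8; EF_E = 8+7 = 15
ES_F = max(EF_C=21, EF_D=20, EF_E=15) = 21; EF_F = 21+12 = 33
Expected project duration μ = 33 hours. Critical path: A → B → C → F.

33 hours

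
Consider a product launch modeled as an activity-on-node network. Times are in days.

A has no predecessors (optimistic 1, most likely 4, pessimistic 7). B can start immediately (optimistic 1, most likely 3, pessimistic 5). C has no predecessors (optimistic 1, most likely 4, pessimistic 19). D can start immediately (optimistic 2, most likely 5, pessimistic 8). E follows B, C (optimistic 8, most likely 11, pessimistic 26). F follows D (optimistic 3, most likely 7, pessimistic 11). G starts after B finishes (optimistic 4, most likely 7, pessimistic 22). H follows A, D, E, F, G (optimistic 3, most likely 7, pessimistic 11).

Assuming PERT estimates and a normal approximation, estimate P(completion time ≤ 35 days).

te_A = (1 + 4·4 + 7)/6 = 24/6 = 4; σ²_A = ((7−1)/6)² = 1.000
te_B = (1 + 4·3 + 5)/6 = 18/6 = 3; σ²_B = ((5−1)/6)² = 0.444
te_C = (1 + 4·4 + 19)/6 = 36/6 = 6; σ²_C = ((19−1)/6)² = 9.000
te_D = (2 + 4·5 + 8)/6 = 30/6 = 5; σ²_D = ((8−2)/6)² = 1.000
te_E = (8 + 4·11 + 26)/6 = 78/6 = 13; σ²_E = ((26−8)/6)² = 9.000
te_F = (3 + 4·7 + 11)/6 = 42/6 = 7; σ²_F = ((11−3)/6)² = 1.778
te_G = (4 + 4·7 + 22)/6 = 54/6 = 9; σ²_G = ((22−4)/6)² = 9.000
te_H = (3 + 4·7 + 11)/6 = 42/6 = 7; σ²_H = ((11−3)/6)² = 1.778

Forward pass:
ES_A = 0; EF_A = 4
ES_B = 0; EF_B = 3
ES_C = 0; EF_C = 6
ES_D = 0; EF_D = 5
ES_E = max(EF_B=3, EF_C=6) = 6; EF_E = 6+13 = 19
ES_F = 5; EF_F = 5+7 = 12
ES_G = 3; EF_G = 3+9 = 12
ES_H = max(EF_A=4, EF_D=5, EF_E=19, EF_F=12, EF_G=12) = 19; EF_H = 19+7 = 26
Expected project duration μ = 26 days. Critical path: C → E → H.

Variance along critical path = 9.000 + 9.000 + 1.778 = 19.778; σ = √19.778 = 4.447 days.
Z = (35 − 26) / 4.447 = 2.024
P(T ≤ 35) = Φ(2.024) ≈ 0.979

0.979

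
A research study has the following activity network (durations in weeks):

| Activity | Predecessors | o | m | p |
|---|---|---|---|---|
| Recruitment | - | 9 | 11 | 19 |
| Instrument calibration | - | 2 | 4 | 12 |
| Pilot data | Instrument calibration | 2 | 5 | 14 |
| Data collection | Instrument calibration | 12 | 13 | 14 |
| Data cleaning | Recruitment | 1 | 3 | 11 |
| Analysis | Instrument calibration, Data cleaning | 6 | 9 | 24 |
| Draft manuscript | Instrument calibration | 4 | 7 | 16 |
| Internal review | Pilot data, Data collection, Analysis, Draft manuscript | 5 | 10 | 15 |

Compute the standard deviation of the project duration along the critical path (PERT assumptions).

te_Recruitment = (9 + 4·11 + 19)/6 = 72/6 = 12; σ²_Recruitment = ((19−9)/6)² = 2.778
te_Instrument calibration = (2 + 4·4 + 12)/6 = 30/6 = 5; σ²_Instrument calibration = ((12−2)/6)² = 2.778
te_Pilot data = (2 + 4·5 + 14)/6 = 36/6 = 6; σ²_Pilot data = ((14−2)/6)² = 4.000
te_Data collection = (12 + 4·13 + 14)/6 = 78/6 = 13; σ²_Data collection = ((14−12)/6)² = 0.111
te_Data cleaning = (1 + 4·3 + 11)/6 = 24/6 = 4; σ²_Data cleaning = ((11−1)/6)² = 2.778
te_Analysis = (6 + 4·9 + 24)/6 = 66/6 = 11; σ²_Analysis = ((24−6)/6)² = 9.000
te_Draft manuscript = (4 + 4·7 + 16)/6 = 48/6 = 8; σ²_Draft manuscript = ((16−4)/6)² = 4.000
te_Internal review = (5 + 4·10 + 15)/6 = 60/6 = 10; σ²_Internal review = ((15−5)/6)² = 2.778

Forward pass:
ES_Recruitment = 0; EF_Recruitment = 12
ES_Instrument calibration = 0; EF_Instrument calibration = 5
ES_Pilot data = 5; EF_Pilot data = 5+6 = 11
ES_Data collection = 5; EF_Data collection = 5+13 = 18
ES_Data cleaning = 12; EF_Data cleaning = 12+4 = 16
ES_Analysis = max(EF_Instrument calibration=5, EF_Data cleaning=16) = 16; EF_Analysis = 16+11 = 27
ES_Draft manuscript = 5; EF_Draft manuscript = 5+8 = 13
ES_Internal review = max(EF_Pilot data=11, EF_Data collection=18, EF_Analysis=27, EF_Draft manuscript=13) = 27; EF_Internal review = 27+10 = 37
Expected project duration μ = 37 weeks. Critical path: Recruitment → Data cleaning → Analysis → Internal review.

Variance along critical path = 2.778 + 2.778 + 9.000 + 2.778 = 17.333
σ = √17.333 = 4.163 weeks

4.16 weeks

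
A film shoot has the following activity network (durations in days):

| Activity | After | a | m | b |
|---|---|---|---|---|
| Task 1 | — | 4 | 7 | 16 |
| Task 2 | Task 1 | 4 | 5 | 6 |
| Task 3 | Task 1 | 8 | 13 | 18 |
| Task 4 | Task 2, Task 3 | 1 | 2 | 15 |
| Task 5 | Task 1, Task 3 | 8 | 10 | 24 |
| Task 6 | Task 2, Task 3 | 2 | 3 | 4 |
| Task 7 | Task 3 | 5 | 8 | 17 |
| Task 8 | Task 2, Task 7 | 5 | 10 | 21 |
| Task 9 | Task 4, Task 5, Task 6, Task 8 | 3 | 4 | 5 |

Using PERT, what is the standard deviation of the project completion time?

4.24 days

te_Task 1 = (4 + 4·7 + 16)/6 = 48/6 = 8; σ²_Task 1 = ((16−4)/6)² = 4.000
te_Task 2 = (4 + 4·5 + 6)/6 = 30/6 = 5; σ²_Task 2 = ((6−4)/6)² = 0.111
te_Task 3 = (8 + 4·13 + 18)/6 = 78/6 = 13; σ²_Task 3 = ((18−8)/6)² = 2.778
te_Task 4 = (1 + 4·2 + 15)/6 = 24/6 = 4; σ²_Task 4 = ((15−1)/6)² = 5.444
te_Task 5 = (8 + 4·10 + 24)/6 = 72/6 = 12; σ²_Task 5 = ((24−8)/6)² = 7.111
te_Task 6 = (2 + 4·3 + 4)/6 = 18/6 = 3; σ²_Task 6 = ((4−2)/6)² = 0.111
te_Task 7 = (5 + 4·8 + 17)/6 = 54/6 = 9; σ²_Task 7 = ((17−5)/6)² = 4.000
te_Task 8 = (5 + 4·10 + 21)/6 = 66/6 = 11; σ²_Task 8 = ((21−5)/6)² = 7.111
te_Task 9 = (3 + 4·4 + 5)/6 = 24/6 = 4; σ²_Task 9 = ((5−3)/6)² = 0.111

Forward pass:
ES_Task 1 = 0; EF_Task 1 = 8
ES_Task 2 = 8; EF_Task 2 = 8+5 = 13
ES_Task 3 = 8; EF_Task 3 = 8+13 = 21
ES_Task 4 = max(EF_Task 2=13, EF_Task 3=21) = 21; EF_Task 4 = 21+4 = 25
ES_Task 5 = max(EF_Task 1=8, EF_Task 3=21) = 21; EF_Task 5 = 21+12 = 33
ES_Task 6 = max(EF_Task 2=13, EF_Task 3=21) = 21; EF_Task 6 = 21+3 = 24
ES_Task 7 = 21; EF_Task 7 = 21+9 = 30
ES_Task 8 = max(EF_Task 2=13, EF_Task 7=30) = 30; EF_Task 8 = 30+11 = 41
ES_Task 9 = max(EF_Task 4=25, EF_Task 5=33, EF_Task 6=24, EF_Task 8=41) = 41; EF_Task 9 = 41+4 = 45
Expected project duration μ = 45 days. Critical path: Task 1 → Task 3 → Task 7 → Task 8 → Task 9.

Variance along critical path = 4.000 + 2.778 + 4.000 + 7.111 + 0.111 = 18.000
σ = √18.000 = 4.243 days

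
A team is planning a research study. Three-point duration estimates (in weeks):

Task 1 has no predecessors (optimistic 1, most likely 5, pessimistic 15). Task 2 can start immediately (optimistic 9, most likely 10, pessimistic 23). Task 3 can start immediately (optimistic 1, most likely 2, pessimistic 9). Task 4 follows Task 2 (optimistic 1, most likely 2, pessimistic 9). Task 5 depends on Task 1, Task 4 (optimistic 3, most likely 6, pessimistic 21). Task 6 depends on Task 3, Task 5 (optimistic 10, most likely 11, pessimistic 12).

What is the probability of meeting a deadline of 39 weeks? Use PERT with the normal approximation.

0.892

te_Task 1 = (1 + 4·5 + 15)/6 = 36/6 = 6; σ²_Task 1 = ((15−1)/6)² = 5.444
te_Task 2 = (9 + 4·10 + 23)/6 = 72/6 = 12; σ²_Task 2 = ((23−9)/6)² = 5.444
te_Task 3 = (1 + 4·2 + 9)/6 = 18/6 = 3; σ²_Task 3 = ((9−1)/6)² = 1.778
te_Task 4 = (1 + 4·2 + 9)/6 = 18/6 = 3; σ²_Task 4 = ((9−1)/6)² = 1.778
te_Task 5 = (3 + 4·6 + 21)/6 = 48/6 = 8; σ²_Task 5 = ((21−3)/6)² = 9.000
te_Task 6 = (10 + 4·11 + 12)/6 = 66/6 = 11; σ²_Task 6 = ((12−10)/6)² = 0.111

Forward pass:
ES_Task 1 = 0; EF_Task 1 = 6
ES_Task 2 = 0; EF_Task 2 = 12
ES_Task 3 = 0; EF_Task 3 = 3
ES_Task 4 = 12; EF_Task 4 = 12+3 = 15
ES_Task 5 = max(EF_Task 1=6, EF_Task 4=15) = 15; EF_Task 5 = 15+8 = 23
ES_Task 6 = max(EF_Task 3=3, EF_Task 5=23) = 23; EF_Task 6 = 23+11 = 34
Expected project duration μ = 34 weeks. Critical path: Task 2 → Task 4 → Task 5 → Task 6.

Variance along critical path = 5.444 + 1.778 + 9.000 + 0.111 = 16.333; σ = √16.333 = 4.041 weeks.
Z = (39 − 34) / 4.041 = 1.237
P(T ≤ 39) = Φ(1.237) ≈ 0.892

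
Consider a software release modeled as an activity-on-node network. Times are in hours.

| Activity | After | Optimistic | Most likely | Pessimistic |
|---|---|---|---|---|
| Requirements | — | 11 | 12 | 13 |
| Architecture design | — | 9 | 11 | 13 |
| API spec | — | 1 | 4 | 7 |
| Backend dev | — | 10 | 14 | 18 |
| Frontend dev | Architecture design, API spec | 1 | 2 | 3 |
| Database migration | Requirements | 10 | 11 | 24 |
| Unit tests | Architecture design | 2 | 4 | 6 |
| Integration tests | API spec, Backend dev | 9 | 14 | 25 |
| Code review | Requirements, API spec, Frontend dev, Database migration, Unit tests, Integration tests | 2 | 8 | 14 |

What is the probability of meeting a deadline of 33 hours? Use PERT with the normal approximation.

te_Requirements = (11 + 4·12 + 13)/6 = 72/6 = 12; σ²_Requirements = ((13−11)/6)² = 0.111
te_Architecture design = (9 + 4·11 + 13)/6 = 66/6 = 11; σ²_Architecture design = ((13−9)/6)² = 0.444
te_API spec = (1 + 4·4 + 7)/6 = 24/6 = 4; σ²_API spec = ((7−1)/6)² = 1.000
te_Backend dev = (10 + 4·14 + 18)/6 = 84/6 = 14; σ²_Backend dev = ((18−10)/6)² = 1.778
te_Frontend dev = (1 + 4·2 + 3)/6 = 12/6 = 2; σ²_Frontend dev = ((3−1)/6)² = 0.111
te_Database migration = (10 + 4·11 + 24)/6 = 78/6 = 13; σ²_Database migration = ((24−10)/6)² = 5.444
te_Unit tests = (2 + 4·4 + 6)/6 = 24/6 = 4; σ²_Unit tests = ((6−2)/6)² = 0.444
te_Integration tests = (9 + 4·14 + 25)/6 = 90/6 = 15; σ²_Integration tests = ((25−9)/6)² = 7.111
te_Code review = (2 + 4·8 + 14)/6 = 48/6 = 8; σ²_Code review = ((14−2)/6)² = 4.000

Forward pass:
ES_Requirements = 0; EF_Requirements = 12
ES_Architecture design = 0; EF_Architecture design = 11
ES_API spec = 0; EF_API spec = 4
ES_Backend dev = 0; EF_Backend dev = 14
ES_Frontend dev = max(EF_Architecture design=11, EF_API spec=4) = 11; EF_Frontend dev = 11+2 = 13
ES_Database migration = 12; EF_Database migration = 12+13 = 25
ES_Unit tests = 11; EF_Unit tests = 11+4 = 15
ES_Integration tests = max(EF_API spec=4, EF_Backend dev=14) = 14; EF_Integration tests = 14+15 = 29
ES_Code review = max(EF_Requirements=12, EF_API spec=4, EF_Frontend dev=13, EF_Database migration=25, EF_Unit tests=15, EF_Integration tests=29) = 29; EF_Code review = 29+8 = 37
Expected project duration μ = 37 hours. Critical path: Backend dev → Integration tests → Code review.

Variance along critical path = 1.778 + 7.111 + 4.000 = 12.889; σ = √12.889 = 3.590 hours.
Z = (33 − 37) / 3.590 = -1.114
P(T ≤ 33) = Φ(-1.114) ≈ 0.133

0.133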